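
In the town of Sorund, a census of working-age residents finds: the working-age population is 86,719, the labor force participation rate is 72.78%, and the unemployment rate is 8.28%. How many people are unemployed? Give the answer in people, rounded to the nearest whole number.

About 5,226 are unemployed.

Labor force = 0.7278 × 86,719 = 63,114.
Unemployed = 0.0828 × 63,114 ≈ 5,226.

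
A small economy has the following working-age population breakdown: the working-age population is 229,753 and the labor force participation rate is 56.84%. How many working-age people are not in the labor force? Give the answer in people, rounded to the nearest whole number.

Share not in the labor force = 1 − 0.5684 = 0.4316.
Not in labor force = 0.4316 × 229,753 ≈ 99,161.

About 99,161 are not in the labor force.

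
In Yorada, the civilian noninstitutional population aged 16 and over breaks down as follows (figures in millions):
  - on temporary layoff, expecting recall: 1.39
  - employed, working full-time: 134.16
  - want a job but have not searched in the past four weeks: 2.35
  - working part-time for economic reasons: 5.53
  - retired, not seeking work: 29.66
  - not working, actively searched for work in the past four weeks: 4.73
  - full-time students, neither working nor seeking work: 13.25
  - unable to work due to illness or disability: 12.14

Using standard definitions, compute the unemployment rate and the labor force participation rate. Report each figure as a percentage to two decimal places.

Employed = 134.16 + 5.53 = 139.69 million (anyone who worked, including part-time for economic reasons, counts as employed).
Unemployed = 1.39 + 4.73 = 6.12 million (jobless and actively searching, or on temporary layoff).
Labor force = 139.69 + 6.12 = 145.81 million.
Not in labor force = 2.35 + 29.66 + 13.25 + 12.14 = 57.40 million (those not working and not actively searching are outside the labor force — including those who want a job but have given up searching).
Civilian working-age population = 145.81 + 57.40 = 203.21 million.
Unemployment rate = 6.12 / 145.81 = 4.20%.
Labor force participation rate = 145.81 / 203.21 = 71.75%.

Unemployment rate ≈ 4.20%; labor force participation rate ≈ 71.75%.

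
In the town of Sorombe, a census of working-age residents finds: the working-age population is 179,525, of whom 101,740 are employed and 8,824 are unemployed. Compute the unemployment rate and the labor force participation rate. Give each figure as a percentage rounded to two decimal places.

Labor force = employed + unemployed = 101,740 + 8,824 = 110,564.
Unemployment rate = 8,824 / 110,564 = 7.98%.
Labor force participation rate = 110,564 / 179,525 = 61.59%.

Unemployment rate ≈ 7.98%; labor force participation rate ≈ 61.59%.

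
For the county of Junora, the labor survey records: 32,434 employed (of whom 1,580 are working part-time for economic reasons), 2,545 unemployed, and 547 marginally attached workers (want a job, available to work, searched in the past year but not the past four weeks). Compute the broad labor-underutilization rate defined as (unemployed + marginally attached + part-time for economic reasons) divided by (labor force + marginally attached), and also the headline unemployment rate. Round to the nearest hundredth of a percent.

Labor force = 32,434 + 2,545 = 34,979.
Numerator = 2,545 + 547 + 1,580 = 4,672.
Denominator = 34,979 + 547 = 35,526.
Broad rate = 4,672 / 35,526 = 13.15%.
Headline unemployment rate = 2,545 / 34,979 = 7.28%.

Broad underutilization rate ≈ 13.15%; headline unemployment rate ≈ 7.28%.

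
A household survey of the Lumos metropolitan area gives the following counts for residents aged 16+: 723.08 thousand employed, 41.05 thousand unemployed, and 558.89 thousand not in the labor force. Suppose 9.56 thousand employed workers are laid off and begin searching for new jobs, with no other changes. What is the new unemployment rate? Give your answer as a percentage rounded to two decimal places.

New unemployment rate ≈ 6.62%.

Initially, labor force = 723.08 + 41.05 = 764.13 thousand, so u = 41.05/764.13 = 5.37%.
After the change, employed falls and unemployed rises by 9.56; labor force unchanged → E = 713.52, U = 50.61, labor force = 764.13 thousand.
New unemployment rate = 50.61 / 764.13 = 6.62%.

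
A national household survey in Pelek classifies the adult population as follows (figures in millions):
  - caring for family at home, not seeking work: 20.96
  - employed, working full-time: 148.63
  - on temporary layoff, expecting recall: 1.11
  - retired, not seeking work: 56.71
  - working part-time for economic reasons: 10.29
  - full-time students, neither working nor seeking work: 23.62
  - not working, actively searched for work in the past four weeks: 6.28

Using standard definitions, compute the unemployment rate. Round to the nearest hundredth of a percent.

Unemployment rate ≈ 4.44%.

Employed = 148.63 + 10.29 = 158.92 million (anyone who worked, including part-time for economic reasons, counts as employed).
Unemployed = 1.11 + 6.28 = 7.39 million (jobless and actively searching, or on temporary layoff).
Labor force = 158.92 + 7.39 = 166.31 million.
Unemployment rate = 7.39 / 166.31 = 4.44%.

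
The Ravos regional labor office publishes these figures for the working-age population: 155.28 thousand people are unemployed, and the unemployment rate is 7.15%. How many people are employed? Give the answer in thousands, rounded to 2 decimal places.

Labor force = U / u = 155.28 / 0.0715 ≈ 2,171.75 thousand.
Employed = labor force − unemployed = 2,171.75 − 155.28 = 2,016.47 thousand.

About 2,016.47 thousand are employed.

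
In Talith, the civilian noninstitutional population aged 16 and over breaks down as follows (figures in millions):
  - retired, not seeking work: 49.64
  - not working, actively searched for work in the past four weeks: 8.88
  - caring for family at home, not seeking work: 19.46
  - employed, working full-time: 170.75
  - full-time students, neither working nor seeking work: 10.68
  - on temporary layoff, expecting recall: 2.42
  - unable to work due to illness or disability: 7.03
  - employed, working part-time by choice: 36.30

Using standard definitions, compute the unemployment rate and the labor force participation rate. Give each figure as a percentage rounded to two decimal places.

Employed = 170.75 + 36.30 = 207.05 million.
Unemployed = 8.88 + 2.42 = 11.30 million (jobless and actively searching, or on temporary layoff).
Labor force = 207.05 + 11.30 = 218.35 million.
Not in labor force = 49.64 + 19.46 + 10.68 + 7.03 = 86.81 million (those not working and not actively searching are outside the labor force).
Civilian working-age population = 218.35 + 86.81 = 305.16 million.
Unemployment rate = 11.30 / 218.35 = 5.18%.
Labor force participation rate = 218.35 / 305.16 = 71.55%.

Unemployment rate ≈ 5.18%; labor force participation rate ≈ 71.55%.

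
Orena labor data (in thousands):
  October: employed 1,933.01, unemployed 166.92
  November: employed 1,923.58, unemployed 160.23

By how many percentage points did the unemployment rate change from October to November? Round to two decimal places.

October: labor force = 1,933.01 + 166.92 = 2,099.93; u = 166.92/2,099.93 = 7.95%.
November: labor force = 1,923.58 + 160.23 = 2,083.81; u = 160.23/2,083.81 = 7.69%.
Change = 7.69% − 7.95% = −0.26 pp.

The unemployment rate changed by −0.26 percentage points.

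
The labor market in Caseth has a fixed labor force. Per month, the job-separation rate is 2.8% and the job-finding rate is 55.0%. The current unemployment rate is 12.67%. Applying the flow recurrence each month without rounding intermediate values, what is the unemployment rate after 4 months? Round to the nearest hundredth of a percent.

With a fixed labor force, u_{t+1} = u_t + s·(1−u_t) − f·u_t = u_t·(1−s−f) + s.
Here 1−s−f = 0.422 and s = 0.028.
u_1 = 0.126700 × 0.422 + 0.028 = 0.081467.
u_2 = 0.081467 × 0.422 + 0.028 = 0.062379.
u_3 = 0.062379 × 0.422 + 0.028 = 0.054324.
u_4 = 0.054324 × 0.422 + 0.028 = 0.050925.

Unemployment rate after four months ≈ 5.09%.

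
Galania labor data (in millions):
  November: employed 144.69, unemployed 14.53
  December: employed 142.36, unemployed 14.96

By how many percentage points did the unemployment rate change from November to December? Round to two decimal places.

The unemployment rate changed by +0.38 percentage points.

November: labor force = 144.69 + 14.53 = 159.22; u = 14.53/159.22 = 9.13%.
December: labor force = 142.36 + 14.96 = 157.32; u = 14.96/157.32 = 9.51%.
Change = 9.51% − 9.13% = +0.38 pp.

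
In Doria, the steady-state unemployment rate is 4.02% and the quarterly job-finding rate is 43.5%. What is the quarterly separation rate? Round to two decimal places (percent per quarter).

Separation rate ≈ 1.82% per quarter.

From u* = s/(s+f): s = u·f/(1−u).
s = 0.0402 × 43.5 / (1 − 0.0402) = 1.7487 / 0.9598 ≈ 1.82% per quarter.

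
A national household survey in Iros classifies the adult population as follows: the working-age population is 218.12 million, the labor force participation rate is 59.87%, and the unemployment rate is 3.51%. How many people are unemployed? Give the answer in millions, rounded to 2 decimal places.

Labor force = 0.5987 × 218.12 = 130.59 million.
Unemployed = 0.0351 × 130.59 ≈ 4.58 million.

About 4.58 million are unemployed.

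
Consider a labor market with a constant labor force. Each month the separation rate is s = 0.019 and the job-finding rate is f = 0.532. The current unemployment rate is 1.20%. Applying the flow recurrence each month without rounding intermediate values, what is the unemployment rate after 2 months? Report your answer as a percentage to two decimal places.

With a fixed labor force, u_{t+1} = u_t + s·(1−u_t) − f·u_t = u_t·(1−s−f) + s.
Here 1−s−f = 0.449 and s = 0.019.
u_1 = 0.012000 × 0.449 + 0.019 = 0.024388.
u_2 = 0.024388 × 0.449 + 0.019 = 0.029950.

Unemployment rate after two months ≈ 3.00%.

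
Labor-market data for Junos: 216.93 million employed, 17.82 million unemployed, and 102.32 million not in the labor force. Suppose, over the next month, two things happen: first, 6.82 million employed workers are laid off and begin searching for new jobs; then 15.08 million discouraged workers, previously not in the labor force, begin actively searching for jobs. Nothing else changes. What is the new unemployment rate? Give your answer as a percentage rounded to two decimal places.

New unemployment rate ≈ 15.90%.

Initially, labor force = 216.93 + 17.82 = 234.75 million, so u = 17.82/234.75 = 7.59%.
After the first change, employed falls and unemployed rises by 6.82; labor force unchanged → E = 210.11, U = 24.64, labor force = 234.75 million.
After the second change, unemployed and labor force both rise by 15.08 → E = 210.11, U = 39.72, labor force = 249.83 million.
New unemployment rate = 39.72 / 249.83 = 15.90%.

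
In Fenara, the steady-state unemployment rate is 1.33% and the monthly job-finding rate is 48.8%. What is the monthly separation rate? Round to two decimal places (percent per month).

Separation rate ≈ 0.66% per month.

From u* = s/(s+f): s = u·f/(1−u).
s = 0.0133 × 48.8 / (1 − 0.0133) = 0.6490 / 0.9867 ≈ 0.66% per month.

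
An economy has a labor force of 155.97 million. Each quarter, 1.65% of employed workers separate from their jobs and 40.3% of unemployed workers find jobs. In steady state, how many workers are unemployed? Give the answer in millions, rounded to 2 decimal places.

Steady-state unemployment rate u* = s/(s+f) = 1.65/(1.65+40.3) = 0.039333.
Unemployed = u* × labor force = 0.039333 × 155.97 ≈ 6.13 million.

About 6.13 million are unemployed in steady state.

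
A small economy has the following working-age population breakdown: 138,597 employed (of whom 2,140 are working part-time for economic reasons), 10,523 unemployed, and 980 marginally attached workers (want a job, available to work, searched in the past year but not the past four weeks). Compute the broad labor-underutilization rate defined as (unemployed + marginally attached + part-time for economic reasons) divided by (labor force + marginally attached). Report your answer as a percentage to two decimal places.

Broad underutilization rate ≈ 9.09%.

Labor force = 138,597 + 10,523 = 149,120.
Numerator = 10,523 + 980 + 2,140 = 13,643.
Denominator = 149,120 + 980 = 150,100.
Broad rate = 13,643 / 150,100 = 9.09%.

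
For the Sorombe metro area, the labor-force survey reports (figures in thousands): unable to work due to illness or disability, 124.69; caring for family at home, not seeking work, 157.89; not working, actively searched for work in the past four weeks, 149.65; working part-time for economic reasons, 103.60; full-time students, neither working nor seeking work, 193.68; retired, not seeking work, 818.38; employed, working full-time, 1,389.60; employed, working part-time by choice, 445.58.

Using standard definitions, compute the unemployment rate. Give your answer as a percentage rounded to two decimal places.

Employed = 103.60 + 1,389.60 + 445.58 = 1,938.78 thousand (anyone who worked, including part-time for economic reasons, counts as employed).
Unemployed = 149.65 thousand.
Labor force = 1,938.78 + 149.65 = 2,088.43 thousand.
Unemployment rate = 149.65 / 2,088.43 = 7.17%.

Unemployment rate ≈ 7.17%.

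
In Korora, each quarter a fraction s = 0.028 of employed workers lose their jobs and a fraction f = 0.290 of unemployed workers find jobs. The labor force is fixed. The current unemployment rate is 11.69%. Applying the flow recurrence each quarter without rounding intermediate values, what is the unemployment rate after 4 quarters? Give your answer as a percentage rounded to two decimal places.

With a fixed labor force, u_{t+1} = u_t + s·(1−u_t) − f·u_t = u_t·(1−s−f) + s.
Here 1−s−f = 0.682 and s = 0.028.
u_1 = 0.116900 × 0.682 + 0.028 = 0.107726.
u_2 = 0.107726 × 0.682 + 0.028 = 0.101469.
u_3 = 0.101469 × 0.682 + 0.028 = 0.097202.
u_4 = 0.097202 × 0.682 + 0.028 = 0.094292.

Unemployment rate after four quarters ≈ 9.43%.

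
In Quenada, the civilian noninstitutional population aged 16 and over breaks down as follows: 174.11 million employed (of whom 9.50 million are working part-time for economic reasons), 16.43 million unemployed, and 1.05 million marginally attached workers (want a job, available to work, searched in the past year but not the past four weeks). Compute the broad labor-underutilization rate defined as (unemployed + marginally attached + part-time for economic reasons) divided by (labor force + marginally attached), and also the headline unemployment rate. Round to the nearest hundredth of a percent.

Labor force = 174.11 + 16.43 = 190.54 million.
Numerator = 16.43 + 1.05 + 9.50 = 26.98 million.
Denominator = 190.54 + 1.05 = 191.59 million.
Broad rate = 26.98 / 191.59 = 14.08%.
Headline unemployment rate = 16.43 / 190.54 = 8.62%.

Broad underutilization rate ≈ 14.08%; headline unemployment rate ≈ 8.62%.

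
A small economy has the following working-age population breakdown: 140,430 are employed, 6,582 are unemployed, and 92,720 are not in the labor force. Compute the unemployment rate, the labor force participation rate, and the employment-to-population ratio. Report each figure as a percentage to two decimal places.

Unemployment rate ≈ 4.48%; labor force participation rate ≈ 61.32%; employment-population ratio ≈ 58.58%.

Labor force = employed + unemployed = 140,430 + 6,582 = 147,012.
Working-age population = 147,012 + 92,720 = 239,732.
Unemployment rate = 6,582 / 147,012 = 4.48%.
Labor force participation rate = 147,012 / 239,732 = 61.32%.
Employment-population ratio = 140,430 / 239,732 = 58.58%.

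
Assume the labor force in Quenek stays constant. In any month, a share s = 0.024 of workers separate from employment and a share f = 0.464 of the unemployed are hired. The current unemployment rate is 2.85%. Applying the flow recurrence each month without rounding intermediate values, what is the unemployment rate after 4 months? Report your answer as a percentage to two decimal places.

Unemployment rate after four months ≈ 4.78%.

With a fixed labor force, u_{t+1} = u_t + s·(1−u_t) − f·u_t = u_t·(1−s−f) + s.
Here 1−s−f = 0.512 and s = 0.024.
u_1 = 0.028500 × 0.512 + 0.024 = 0.038592.
u_2 = 0.038592 × 0.512 + 0.024 = 0.043759.
u_3 = 0.043759 × 0.512 + 0.024 = 0.046405.
u_4 = 0.046405 × 0.512 + 0.024 = 0.047759.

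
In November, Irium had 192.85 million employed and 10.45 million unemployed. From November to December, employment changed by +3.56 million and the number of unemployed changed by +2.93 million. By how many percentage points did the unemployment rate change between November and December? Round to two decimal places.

November: labor force = 192.85 + 10.45 = 203.30; u = 10.45/203.30 = 5.14%.
December: labor force = 196.41 + 13.38 = 209.79; u = 13.38/209.79 = 6.38%.
Change = 6.38% − 5.14% = +1.24 pp.

The unemployment rate changed by +1.24 percentage points.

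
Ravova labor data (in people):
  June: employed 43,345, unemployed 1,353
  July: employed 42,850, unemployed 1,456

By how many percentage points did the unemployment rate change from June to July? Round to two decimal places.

The unemployment rate changed by +0.26 percentage points.

June: labor force = 43,345 + 1,353 = 44,698; u = 1,353/44,698 = 3.03%.
July: labor force = 42,850 + 1,456 = 44,306; u = 1,456/44,306 = 3.29%.
Change = 3.29% − 3.03% = +0.26 pp.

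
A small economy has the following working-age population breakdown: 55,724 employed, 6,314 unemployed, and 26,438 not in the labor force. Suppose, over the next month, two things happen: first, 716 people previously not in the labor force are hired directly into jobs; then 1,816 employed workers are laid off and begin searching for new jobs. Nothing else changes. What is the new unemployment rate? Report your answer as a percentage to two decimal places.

Initially, labor force = 55,724 + 6,314 = 62,038, so u = 6,314/62,038 = 10.18%.
After the first change, employed and labor force both rise by 716; unemployed unchanged → E = 56,440, U = 6,314, labor force = 62,754.
After the second change, employed falls and unemployed rises by 1,816; labor force unchanged → E = 54,624, U = 8,130, labor force = 62,754.
New unemployment rate = 8,130 / 62,754 = 12.96%.

New unemployment rate ≈ 12.96%.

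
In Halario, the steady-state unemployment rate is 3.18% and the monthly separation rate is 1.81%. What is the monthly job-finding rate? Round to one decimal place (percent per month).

From u* = s/(s+f): f = s·(1−u)/u.
f = 1.81 × (1 − 0.0318) / 0.0318 = 1.7524 / 0.0318 ≈ 55.1% per month.

Job-finding rate ≈ 55.1% per month.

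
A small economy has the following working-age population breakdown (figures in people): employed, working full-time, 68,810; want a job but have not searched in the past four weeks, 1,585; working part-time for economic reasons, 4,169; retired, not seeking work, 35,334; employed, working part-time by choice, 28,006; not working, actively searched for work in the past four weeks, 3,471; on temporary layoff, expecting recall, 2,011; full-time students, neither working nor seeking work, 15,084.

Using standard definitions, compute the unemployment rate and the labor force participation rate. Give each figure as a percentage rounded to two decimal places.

Employed = 68,810 + 4,169 + 28,006 = 100,985 (anyone who worked, including part-time for economic reasons, counts as employed).
Unemployed = 3,471 + 2,011 = 5,482 (jobless and actively searching, or on temporary layoff).
Labor force = 100,985 + 5,482 = 106,467.
Not in labor force = 1,585 + 35,334 + 15,084 = 52,003 (those not working and not actively searching are outside the labor force — including those who want a job but have given up searching).
Civilian working-age population = 106,467 + 52,003 = 158,470.
Unemployment rate = 5,482 / 106,467 = 5.15%.
Labor force participation rate = 106,467 / 158,470 = 67.18%.

Unemployment rate ≈ 5.15%; labor force participation rate ≈ 67.18%.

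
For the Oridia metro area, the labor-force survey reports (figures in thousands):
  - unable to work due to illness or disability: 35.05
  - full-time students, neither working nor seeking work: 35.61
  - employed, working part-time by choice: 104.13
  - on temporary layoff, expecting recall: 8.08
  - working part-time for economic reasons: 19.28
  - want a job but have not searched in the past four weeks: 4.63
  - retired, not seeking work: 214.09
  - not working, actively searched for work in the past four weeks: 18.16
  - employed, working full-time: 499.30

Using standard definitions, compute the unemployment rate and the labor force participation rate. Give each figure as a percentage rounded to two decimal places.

Employed = 104.13 + 19.28 + 499.30 = 622.71 thousand (anyone who worked, including part-time for economic reasons, counts as employed).
Unemployed = 8.08 + 18.16 = 26.24 thousand (jobless and actively searching, or on temporary layoff).
Labor force = 622.71 + 26.24 = 648.95 thousand.
Not in labor force = 35.05 + 35.61 + 4.63 + 214.09 = 289.38 thousand (those not working and not actively searching are outside the labor force — including those who want a job but have given up searching).
Civilian working-age population = 648.95 + 289.38 = 938.33 thousand.
Unemployment rate = 26.24 / 648.95 = 4.04%.
Labor force participation rate = 648.95 / 938.33 = 69.16%.

Unemployment rate ≈ 4.04%; labor force participation rate ≈ 69.16%.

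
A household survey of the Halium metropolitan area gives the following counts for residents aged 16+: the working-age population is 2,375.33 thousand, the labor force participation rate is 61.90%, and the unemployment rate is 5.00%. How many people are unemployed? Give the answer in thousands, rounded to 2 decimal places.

Labor force = 0.6190 × 2,375.33 = 1,470.33 thousand.
Unemployed = 0.0500 × 1,470.33 ≈ 73.52 thousand.

About 73.52 thousand are unemployed.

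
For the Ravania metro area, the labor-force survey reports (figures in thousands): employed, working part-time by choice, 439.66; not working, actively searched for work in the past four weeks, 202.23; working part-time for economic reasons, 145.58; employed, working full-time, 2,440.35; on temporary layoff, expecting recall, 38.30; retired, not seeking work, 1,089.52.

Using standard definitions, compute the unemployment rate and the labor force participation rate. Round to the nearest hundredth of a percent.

Employed = 439.66 + 145.58 + 2,440.35 = 3,025.59 thousand (anyone who worked, including part-time for economic reasons, counts as employed).
Unemployed = 202.23 + 38.30 = 240.53 thousand (jobless and actively searching, or on temporary layoff).
Labor force = 3,025.59 + 240.53 = 3,266.12 thousand.
Not in labor force = 1,089.52 thousand (those not working and not actively searching are outside the labor force).
Civilian working-age population = 3,266.12 + 1,089.52 = 4,355.64 thousand.
Unemployment rate = 240.53 / 3,266.12 = 7.36%.
Labor force participation rate = 3,266.12 / 4,355.64 = 74.99%.

Unemployment rate ≈ 7.36%; labor force participation rate ≈ 74.99%.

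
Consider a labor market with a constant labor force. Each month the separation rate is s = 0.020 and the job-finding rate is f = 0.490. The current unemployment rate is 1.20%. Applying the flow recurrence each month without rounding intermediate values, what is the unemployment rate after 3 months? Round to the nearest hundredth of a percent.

Unemployment rate after three months ≈ 3.60%.

With a fixed labor force, u_{t+1} = u_t + s·(1−u_t) − f·u_t = u_t·(1−s−f) + s.
Here 1−s−f = 0.490 and s = 0.020.
u_1 = 0.012000 × 0.490 + 0.020 = 0.025880.
u_2 = 0.025880 × 0.490 + 0.020 = 0.032681.
u_3 = 0.032681 × 0.490 + 0.020 = 0.036014.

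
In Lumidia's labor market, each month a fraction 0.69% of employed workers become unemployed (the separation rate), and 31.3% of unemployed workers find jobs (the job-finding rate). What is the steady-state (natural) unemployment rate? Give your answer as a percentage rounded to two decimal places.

Steady-state unemployment rate ≈ 2.16%.

At steady state the flows balance: s·E = f·U, so U/(E+U) = s/(s+f).
u* = 0.69 / (0.69 + 31.3) = 0.69 / 31.99 = 2.16%.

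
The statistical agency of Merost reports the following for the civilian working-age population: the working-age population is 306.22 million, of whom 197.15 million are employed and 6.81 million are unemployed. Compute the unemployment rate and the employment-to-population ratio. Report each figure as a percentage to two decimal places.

Unemployment rate ≈ 3.34%; employment-population ratio ≈ 64.38%.

Labor force = employed + unemployed = 197.15 + 6.81 = 203.96 million.
Unemployment rate = 6.81 / 203.96 = 3.34%.
Employment-population ratio = 197.15 / 306.22 = 64.38%.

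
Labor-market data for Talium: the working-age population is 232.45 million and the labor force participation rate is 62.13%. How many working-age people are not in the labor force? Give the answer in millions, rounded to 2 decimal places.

Share not in the labor force = 1 − 0.6213 = 0.3787.
Not in labor force = 0.3787 × 232.45 ≈ 88.03 million.

About 88.03 million are not in the labor force.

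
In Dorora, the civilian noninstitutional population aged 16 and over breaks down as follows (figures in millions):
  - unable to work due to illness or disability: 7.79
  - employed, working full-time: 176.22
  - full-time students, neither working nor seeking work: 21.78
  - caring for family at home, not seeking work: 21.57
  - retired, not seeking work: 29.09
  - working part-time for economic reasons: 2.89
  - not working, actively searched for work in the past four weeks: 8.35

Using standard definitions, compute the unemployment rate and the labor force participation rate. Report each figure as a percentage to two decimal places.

Unemployment rate ≈ 4.45%; labor force participation rate ≈ 70.03%.

Employed = 176.22 + 2.89 = 179.11 million (anyone who worked, including part-time for economic reasons, counts as employed).
Unemployed = 8.35 million.
Labor force = 179.11 + 8.35 = 187.46 million.
Not in labor force = 7.79 + 21.78 + 21.57 + 29.09 = 80.23 million (those not working and not actively searching are outside the labor force).
Civilian working-age population = 187.46 + 80.23 = 267.69 million.
Unemployment rate = 8.35 / 187.46 = 4.45%.
Labor force participation rate = 187.46 / 267.69 = 70.03%.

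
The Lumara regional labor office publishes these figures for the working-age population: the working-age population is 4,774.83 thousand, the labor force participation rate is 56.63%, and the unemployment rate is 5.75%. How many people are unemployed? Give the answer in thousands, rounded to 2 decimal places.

Labor force = 0.5663 × 4,774.83 = 2,703.99 thousand.
Unemployed = 0.0575 × 2,703.99 ≈ 155.48 thousand.

About 155.48 thousand are unemployed.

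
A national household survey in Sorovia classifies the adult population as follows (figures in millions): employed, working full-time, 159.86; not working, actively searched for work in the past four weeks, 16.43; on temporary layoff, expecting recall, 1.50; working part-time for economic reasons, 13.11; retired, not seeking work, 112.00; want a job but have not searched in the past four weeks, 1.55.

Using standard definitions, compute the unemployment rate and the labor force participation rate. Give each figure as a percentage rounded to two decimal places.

Unemployment rate ≈ 9.39%; labor force participation rate ≈ 62.70%.

Employed = 159.86 + 13.11 = 172.97 million (anyone who worked, including part-time for economic reasons, counts as employed).
Unemployed = 16.43 + 1.50 = 17.93 million (jobless and actively searching, or on temporary layoff).
Labor force = 172.97 + 17.93 = 190.90 million.
Not in labor force = 112.00 + 1.55 = 113.55 million (those not working and not actively searching are outside the labor force — including those who want a job but have given up searching).
Civilian working-age population = 190.90 + 113.55 = 304.45 million.
Unemployment rate = 17.93 / 190.90 = 9.39%.
Labor force participation rate = 190.90 / 304.45 = 62.70%.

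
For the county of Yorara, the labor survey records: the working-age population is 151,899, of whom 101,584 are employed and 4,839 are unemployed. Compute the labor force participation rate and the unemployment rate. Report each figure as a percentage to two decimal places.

Labor force = employed + unemployed = 101,584 + 4,839 = 106,423.
Unemployment rate = 4,839 / 106,423 = 4.55%.
Labor force participation rate = 106,423 / 151,899 = 70.06%.

Labor force participation rate ≈ 70.06%; unemployment rate ≈ 4.55%.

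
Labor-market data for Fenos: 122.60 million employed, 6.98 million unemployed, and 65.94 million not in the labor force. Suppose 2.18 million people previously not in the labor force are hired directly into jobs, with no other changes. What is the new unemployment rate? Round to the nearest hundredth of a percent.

New unemployment rate ≈ 5.30%.

Initially, labor force = 122.60 + 6.98 = 129.58 million, so u = 6.98/129.58 = 5.39%.
After the change, employed and labor force both rise by 2.18; unemployed unchanged → E = 124.78, U = 6.98, labor force = 131.76 million.
New unemployment rate = 6.98 / 131.76 = 5.30%.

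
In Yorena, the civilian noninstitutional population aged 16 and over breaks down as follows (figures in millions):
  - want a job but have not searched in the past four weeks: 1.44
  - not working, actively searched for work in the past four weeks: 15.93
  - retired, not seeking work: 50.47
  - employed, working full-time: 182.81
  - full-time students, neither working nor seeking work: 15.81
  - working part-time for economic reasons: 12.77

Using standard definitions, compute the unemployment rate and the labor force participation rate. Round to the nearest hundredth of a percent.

Employed = 182.81 + 12.77 = 195.58 million (anyone who worked, including part-time for economic reasons, counts as employed).
Unemployed = 15.93 million.
Labor force = 195.58 + 15.93 = 211.51 million.
Not in labor force = 1.44 + 50.47 + 15.81 = 67.72 million (those not working and not actively searching are outside the labor force — including those who want a job but have given up searching).
Civilian working-age population = 211.51 + 67.72 = 279.23 million.
Unemployment rate = 15.93 / 211.51 = 7.53%.
Labor force participation rate = 211.51 / 279.23 = 75.75%.

Unemployment rate ≈ 7.53%; labor force participation rate ≈ 75.75%.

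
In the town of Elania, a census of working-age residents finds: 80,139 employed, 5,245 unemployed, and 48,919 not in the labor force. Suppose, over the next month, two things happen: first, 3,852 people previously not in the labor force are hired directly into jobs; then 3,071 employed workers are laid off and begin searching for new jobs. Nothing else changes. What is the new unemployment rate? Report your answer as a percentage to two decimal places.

Initially, labor force = 80,139 + 5,245 = 85,384, so u = 5,245/85,384 = 6.14%.
After the first change, employed and labor force both rise by 3,852; unemployed unchanged → E = 83,991, U = 5,245, labor force = 89,236.
After the second change, employed falls and unemployed rises by 3,071; labor force unchanged → E = 80,920, U = 8,316, labor force = 89,236.
New unemployment rate = 8,316 / 89,236 = 9.32%.

New unemployment rate ≈ 9.32%.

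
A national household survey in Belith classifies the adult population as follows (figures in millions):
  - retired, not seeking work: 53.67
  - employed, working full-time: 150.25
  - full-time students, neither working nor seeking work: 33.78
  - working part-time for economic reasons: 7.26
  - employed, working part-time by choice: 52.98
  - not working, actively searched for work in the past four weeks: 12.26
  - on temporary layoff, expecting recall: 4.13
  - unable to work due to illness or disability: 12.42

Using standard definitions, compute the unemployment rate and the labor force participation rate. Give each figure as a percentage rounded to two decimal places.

Unemployment rate ≈ 7.22%; labor force participation rate ≈ 69.44%.

Employed = 150.25 + 7.26 + 52.98 = 210.49 million (anyone who worked, including part-time for economic reasons, counts as employed).
Unemployed = 12.26 + 4.13 = 16.39 million (jobless and actively searching, or on temporary layoff).
Labor force = 210.49 + 16.39 = 226.88 million.
Not in labor force = 53.67 + 33.78 + 12.42 = 99.87 million (those not working and not actively searching are outside the labor force).
Civilian working-age population = 226.88 + 99.87 = 326.75 million.
Unemployment rate = 16.39 / 226.88 = 7.22%.
Labor force participation rate = 226.88 / 326.75 = 69.44%.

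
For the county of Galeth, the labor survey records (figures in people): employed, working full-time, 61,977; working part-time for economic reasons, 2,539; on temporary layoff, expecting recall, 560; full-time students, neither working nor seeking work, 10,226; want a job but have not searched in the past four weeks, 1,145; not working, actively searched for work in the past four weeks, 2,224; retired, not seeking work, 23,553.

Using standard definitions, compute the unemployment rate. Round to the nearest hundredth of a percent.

Unemployment rate ≈ 4.14%.

Employed = 61,977 + 2,539 = 64,516 (anyone who worked, including part-time for economic reasons, counts as employed).
Unemployed = 560 + 2,224 = 2,784 (jobless and actively searching, or on temporary layoff).
Labor force = 64,516 + 2,784 = 67,300.
Unemployment rate = 2,784 / 67,300 = 4.14%.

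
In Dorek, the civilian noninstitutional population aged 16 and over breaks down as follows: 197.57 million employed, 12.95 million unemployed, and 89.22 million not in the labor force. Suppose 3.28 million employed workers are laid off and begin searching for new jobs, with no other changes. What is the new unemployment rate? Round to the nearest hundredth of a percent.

Initially, labor force = 197.57 + 12.95 = 210.52 million, so u = 12.95/210.52 = 6.15%.
After the change, employed falls and unemployed rises by 3.28; labor force unchanged → E = 194.29, U = 16.23, labor force = 210.52 million.
New unemployment rate = 16.23 / 210.52 = 7.71%.

New unemployment rate ≈ 7.71%.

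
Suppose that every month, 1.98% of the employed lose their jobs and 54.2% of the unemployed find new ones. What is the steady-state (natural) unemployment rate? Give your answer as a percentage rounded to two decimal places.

Steady-state unemployment rate ≈ 3.52%.

At steady state the flows balance: s·E = f·U, so U/(E+U) = s/(s+f).
u* = 1.98 / (1.98 + 54.2) = 1.98 / 56.18 = 3.52%.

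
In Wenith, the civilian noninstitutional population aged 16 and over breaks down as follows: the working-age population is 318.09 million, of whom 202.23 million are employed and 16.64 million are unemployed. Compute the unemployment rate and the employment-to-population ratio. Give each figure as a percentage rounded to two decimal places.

Labor force = employed + unemployed = 202.23 + 16.64 = 218.87 million.
Unemployment rate = 16.64 / 218.87 = 7.60%.
Employment-population ratio = 202.23 / 318.09 = 63.58%.

Unemployment rate ≈ 7.60%; employment-population ratio ≈ 63.58%.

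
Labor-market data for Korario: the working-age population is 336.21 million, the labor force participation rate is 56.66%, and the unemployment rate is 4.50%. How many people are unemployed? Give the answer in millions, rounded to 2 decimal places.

About 8.57 million are unemployed.

Labor force = 0.5666 × 336.21 = 190.50 million.
Unemployed = 0.0450 × 190.50 ≈ 8.57 million.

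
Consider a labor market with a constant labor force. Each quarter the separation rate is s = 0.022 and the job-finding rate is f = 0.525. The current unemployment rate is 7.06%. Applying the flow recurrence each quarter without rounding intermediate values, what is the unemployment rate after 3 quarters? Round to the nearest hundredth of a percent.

With a fixed labor force, u_{t+1} = u_t + s·(1−u_t) − f·u_t = u_t·(1−s−f) + s.
Here 1−s−f = 0.453 and s = 0.022.
u_1 = 0.070600 × 0.453 + 0.022 = 0.053982.
u_2 = 0.053982 × 0.453 + 0.022 = 0.046454.
u_3 = 0.046454 × 0.453 + 0.022 = 0.043044.

Unemployment rate after three quarters ≈ 4.30%.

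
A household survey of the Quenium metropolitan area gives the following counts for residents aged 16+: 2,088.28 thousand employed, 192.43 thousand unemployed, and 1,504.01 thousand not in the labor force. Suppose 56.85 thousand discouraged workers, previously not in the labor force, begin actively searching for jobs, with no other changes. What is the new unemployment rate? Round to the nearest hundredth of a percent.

Initially, labor force = 2,088.28 + 192.43 = 2,280.71 thousand, so u = 192.43/2,280.71 = 8.44%.
After the change, unemployed and labor force both rise by 56.85 → E = 2,088.28, U = 249.28, labor force = 2,337.56 thousand.
New unemployment rate = 249.28 / 2,337.56 = 10.66%.

New unemployment rate ≈ 10.66%.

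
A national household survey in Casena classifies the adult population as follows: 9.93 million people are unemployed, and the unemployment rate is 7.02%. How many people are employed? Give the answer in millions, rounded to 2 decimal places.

About 131.52 million are employed.

Labor force = U / u = 9.93 / 0.0702 ≈ 141.45 million.
Employed = labor force − unemployed = 141.45 − 9.93 = 131.52 million.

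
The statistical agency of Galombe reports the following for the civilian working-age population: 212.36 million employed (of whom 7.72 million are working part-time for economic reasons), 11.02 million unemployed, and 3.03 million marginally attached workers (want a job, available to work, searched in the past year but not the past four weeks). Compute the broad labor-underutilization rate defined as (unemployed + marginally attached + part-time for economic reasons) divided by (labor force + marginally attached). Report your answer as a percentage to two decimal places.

Labor force = 212.36 + 11.02 = 223.38 million.
Numerator = 11.02 + 3.03 + 7.72 = 21.77 million.
Denominator = 223.38 + 3.03 = 226.41 million.
Broad rate = 21.77 / 226.41 = 9.62%.

Broad underutilization rate ≈ 9.62%.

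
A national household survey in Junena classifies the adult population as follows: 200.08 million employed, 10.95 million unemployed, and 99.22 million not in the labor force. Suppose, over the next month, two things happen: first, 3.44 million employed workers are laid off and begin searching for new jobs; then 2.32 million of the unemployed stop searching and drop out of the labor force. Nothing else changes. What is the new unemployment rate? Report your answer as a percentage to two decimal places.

Initially, labor force = 200.08 + 10.95 = 211.03 million, so u = 10.95/211.03 = 5.19%.
After the first change, employed falls and unemployed rises by 3.44; labor force unchanged → E = 196.64, U = 14.39, labor force = 211.03 million.
After the second change, unemployed and labor force both fall by 2.32 → E = 196.64, U = 12.07, labor force = 208.71 million.
New unemployment rate = 12.07 / 208.71 = 5.78%.

New unemployment rate ≈ 5.78%.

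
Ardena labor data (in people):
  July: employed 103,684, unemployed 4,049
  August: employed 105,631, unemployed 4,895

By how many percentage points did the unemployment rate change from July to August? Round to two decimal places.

The unemployment rate changed by +0.67 percentage points.

July: labor force = 103,684 + 4,049 = 107,733; u = 4,049/107,733 = 3.76%.
August: labor force = 105,631 + 4,895 = 110,526; u = 4,895/110,526 = 4.43%.
Change = 4.43% − 3.76% = +0.67 pp.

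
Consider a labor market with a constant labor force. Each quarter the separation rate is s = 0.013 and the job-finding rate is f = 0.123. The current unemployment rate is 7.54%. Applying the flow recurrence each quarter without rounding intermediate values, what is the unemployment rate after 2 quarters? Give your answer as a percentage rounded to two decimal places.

With a fixed labor force, u_{t+1} = u_t + s·(1−u_t) − f·u_t = u_t·(1−s−f) + s.
Here 1−s−f = 0.864 and s = 0.013.
u_1 = 0.075400 × 0.864 + 0.013 = 0.078146.
u_2 = 0.078146 × 0.864 + 0.013 = 0.080518.

Unemployment rate after two quarters ≈ 8.05%.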